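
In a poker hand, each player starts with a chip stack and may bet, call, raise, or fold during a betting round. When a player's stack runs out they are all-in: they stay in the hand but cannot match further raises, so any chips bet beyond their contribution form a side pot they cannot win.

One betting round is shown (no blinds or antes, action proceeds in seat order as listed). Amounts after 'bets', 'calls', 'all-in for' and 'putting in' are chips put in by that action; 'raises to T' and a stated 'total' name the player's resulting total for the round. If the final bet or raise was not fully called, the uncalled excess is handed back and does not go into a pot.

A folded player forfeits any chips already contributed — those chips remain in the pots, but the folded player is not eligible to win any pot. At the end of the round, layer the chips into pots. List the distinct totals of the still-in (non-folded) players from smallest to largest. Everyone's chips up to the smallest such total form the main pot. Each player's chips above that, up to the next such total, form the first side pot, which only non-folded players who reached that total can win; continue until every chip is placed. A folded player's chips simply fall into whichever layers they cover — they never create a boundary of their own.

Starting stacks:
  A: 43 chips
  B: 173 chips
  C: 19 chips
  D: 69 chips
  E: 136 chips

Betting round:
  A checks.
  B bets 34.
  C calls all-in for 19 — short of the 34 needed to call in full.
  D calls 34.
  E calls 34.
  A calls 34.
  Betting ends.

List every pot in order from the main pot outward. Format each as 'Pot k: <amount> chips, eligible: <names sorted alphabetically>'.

Contributions: A=34, B=34, C=19, D=34, E=34
Pot levels (distinct totals of non-folded players): 19, 34
Layer 1-19: 19 each from A, B, C, D, E = 19*5 = 95 chips; eligible A, B, C, D, E
Layer 20-34: 15 each from A, B, D, E = 15*4 = 60 chips; eligible A, B, D, E

Pot 1: 95 chips, eligible: A, B, C, D, E
Pot 2: 60 chips, eligible: A, B, D, E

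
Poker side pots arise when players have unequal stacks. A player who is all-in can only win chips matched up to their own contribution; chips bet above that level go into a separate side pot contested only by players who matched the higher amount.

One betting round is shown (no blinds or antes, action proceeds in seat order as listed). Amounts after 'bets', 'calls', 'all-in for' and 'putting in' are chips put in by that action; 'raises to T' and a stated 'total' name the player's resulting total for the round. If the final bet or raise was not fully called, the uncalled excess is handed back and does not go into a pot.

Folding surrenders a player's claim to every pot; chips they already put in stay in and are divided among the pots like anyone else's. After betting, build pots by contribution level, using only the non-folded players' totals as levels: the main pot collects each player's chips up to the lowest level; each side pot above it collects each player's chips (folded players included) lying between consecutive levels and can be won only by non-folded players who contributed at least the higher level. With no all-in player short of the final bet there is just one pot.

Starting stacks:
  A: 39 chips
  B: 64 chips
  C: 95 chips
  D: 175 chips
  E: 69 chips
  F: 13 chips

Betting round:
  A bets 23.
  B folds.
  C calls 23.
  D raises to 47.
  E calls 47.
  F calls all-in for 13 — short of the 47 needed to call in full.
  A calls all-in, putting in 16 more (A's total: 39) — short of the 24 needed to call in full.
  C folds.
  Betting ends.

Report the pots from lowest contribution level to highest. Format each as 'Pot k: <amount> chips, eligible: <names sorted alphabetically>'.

Pot 1: 65 chips, eligible: A, D, E, F
Pot 2: 88 chips, eligible: A, D, E
Pot 3: 16 chips, eligible: D, E

Derivation:
Contributions: A=39, C=23, D=47, E=47, F=13
Folded: B, C
Pot levels (distinct totals of non-folded players): 13, 39, 47
Layer 1-13: 13 each from A, C, D, E, F = 13*5 = 65 chips; eligible A, D, E, F
Layer 14-39: A 26 + C 10 + D 26 + E 26 = 88 chips; eligible A, D, E
Layer 40-47: 8 each from D, E = 8*2 = 16 chips; eligible D, E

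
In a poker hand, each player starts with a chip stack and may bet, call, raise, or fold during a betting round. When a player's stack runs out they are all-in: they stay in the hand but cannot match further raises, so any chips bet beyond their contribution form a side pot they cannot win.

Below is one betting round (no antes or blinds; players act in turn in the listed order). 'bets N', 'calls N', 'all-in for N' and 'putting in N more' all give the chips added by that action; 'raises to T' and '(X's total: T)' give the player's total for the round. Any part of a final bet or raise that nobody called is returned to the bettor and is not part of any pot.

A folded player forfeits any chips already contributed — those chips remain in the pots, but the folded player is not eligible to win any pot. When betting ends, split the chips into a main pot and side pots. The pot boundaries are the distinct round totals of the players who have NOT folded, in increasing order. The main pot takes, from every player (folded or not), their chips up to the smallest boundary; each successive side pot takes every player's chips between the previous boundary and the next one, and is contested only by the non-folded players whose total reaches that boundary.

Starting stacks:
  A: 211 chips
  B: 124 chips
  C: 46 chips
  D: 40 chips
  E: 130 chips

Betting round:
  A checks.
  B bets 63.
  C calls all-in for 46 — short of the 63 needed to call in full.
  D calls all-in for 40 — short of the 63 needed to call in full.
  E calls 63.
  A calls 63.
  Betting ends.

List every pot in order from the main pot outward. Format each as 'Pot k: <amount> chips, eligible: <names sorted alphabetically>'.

Contributions: A=63, B=63, C=46, D=40, E=63
Pot levels (distinct totals of non-folded players): 40, 46, 63
Layer 1-40: 40 each from A, B, C, D, E = 40*5 = 200 chips; eligible A, B, C, D, E
Layer 41-46: 6 each from A, B, C, E = 6*4 = 24 chips; eligible A, B, C, E
Layer 47-63: 17 each from A, B, E = 17*3 = 51 chips; eligible A, B, E

Pot 1: 200 chips, eligible: A, B, C, D, E
Pot 2: 24 chips, eligible: A, B, C, E
Pot 3: 51 chips, eligible: A, B, E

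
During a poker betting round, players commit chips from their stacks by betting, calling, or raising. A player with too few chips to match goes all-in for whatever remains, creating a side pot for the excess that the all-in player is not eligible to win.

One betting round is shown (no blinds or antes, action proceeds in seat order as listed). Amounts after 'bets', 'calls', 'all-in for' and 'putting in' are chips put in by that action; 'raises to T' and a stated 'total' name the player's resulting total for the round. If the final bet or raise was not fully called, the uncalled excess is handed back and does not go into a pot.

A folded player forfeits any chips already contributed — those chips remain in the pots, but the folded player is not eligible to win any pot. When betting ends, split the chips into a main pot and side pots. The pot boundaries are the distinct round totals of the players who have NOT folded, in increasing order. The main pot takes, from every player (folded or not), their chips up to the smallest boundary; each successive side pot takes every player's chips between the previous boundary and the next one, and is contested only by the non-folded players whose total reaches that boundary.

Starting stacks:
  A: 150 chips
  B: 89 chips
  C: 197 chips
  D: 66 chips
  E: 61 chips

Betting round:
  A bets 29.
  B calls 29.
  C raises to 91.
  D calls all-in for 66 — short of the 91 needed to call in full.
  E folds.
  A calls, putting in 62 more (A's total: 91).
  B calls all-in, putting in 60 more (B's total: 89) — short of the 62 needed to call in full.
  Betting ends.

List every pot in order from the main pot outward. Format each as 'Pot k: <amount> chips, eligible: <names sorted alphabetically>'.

Pot 1: 264 chips, eligible: A, B, C, D
Pot 2: 69 chips, eligible: A, B, C
Pot 3: 4 chips, eligible: A, C

Derivation:
Contributions: A=91, B=89, C=91, D=66
Folded: E
Pot levels (distinct totals of non-folded players): 66, 89, 91
Layer 1-66: 66 each from A, B, C, D = 66*4 = 264 chips; eligible A, B, C, D
Layer 67-89: 23 each from A, B, C = 23*3 = 69 chips; eligible A, B, C
Layer 90-91: 2 each from A, C = 2*2 = 4 chips; eligible A, C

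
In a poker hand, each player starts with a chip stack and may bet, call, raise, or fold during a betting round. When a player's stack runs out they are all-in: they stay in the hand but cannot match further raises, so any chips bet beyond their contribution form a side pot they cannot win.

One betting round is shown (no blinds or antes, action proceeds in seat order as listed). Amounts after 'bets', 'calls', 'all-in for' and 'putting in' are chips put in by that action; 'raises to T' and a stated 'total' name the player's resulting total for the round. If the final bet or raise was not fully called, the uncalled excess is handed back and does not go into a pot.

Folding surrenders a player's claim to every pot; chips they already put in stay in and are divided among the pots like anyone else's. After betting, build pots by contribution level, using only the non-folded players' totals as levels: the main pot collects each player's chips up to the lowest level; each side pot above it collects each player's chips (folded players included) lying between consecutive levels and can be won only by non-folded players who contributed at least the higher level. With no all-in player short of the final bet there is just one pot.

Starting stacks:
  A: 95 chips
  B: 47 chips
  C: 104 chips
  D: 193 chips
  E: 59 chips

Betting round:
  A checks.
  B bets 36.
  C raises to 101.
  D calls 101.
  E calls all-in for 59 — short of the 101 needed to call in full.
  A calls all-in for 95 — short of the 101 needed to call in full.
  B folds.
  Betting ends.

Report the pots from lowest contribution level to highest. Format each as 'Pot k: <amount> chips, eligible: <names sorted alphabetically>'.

Pot 1: 272 chips, eligible: A, C, D, E
Pot 2: 108 chips, eligible: A, C, D
Pot 3: 12 chips, eligible: C, D

Derivation:
Contributions: A=95, B=36, C=101, D=101, E=59
Folded: B
Pot levels (distinct totals of non-folded players): 59, 95, 101
Layer 1-59: A 59 + B 36 + C 59 + D 59 + E 59 = 272 chips; eligible A, C, D, E
Layer 60-95: 36 each from A, C, D = 36*3 = 108 chips; eligible A, C, D
Layer 96-101: 6 each from C, D = 6*2 = 12 chips; eligible C, D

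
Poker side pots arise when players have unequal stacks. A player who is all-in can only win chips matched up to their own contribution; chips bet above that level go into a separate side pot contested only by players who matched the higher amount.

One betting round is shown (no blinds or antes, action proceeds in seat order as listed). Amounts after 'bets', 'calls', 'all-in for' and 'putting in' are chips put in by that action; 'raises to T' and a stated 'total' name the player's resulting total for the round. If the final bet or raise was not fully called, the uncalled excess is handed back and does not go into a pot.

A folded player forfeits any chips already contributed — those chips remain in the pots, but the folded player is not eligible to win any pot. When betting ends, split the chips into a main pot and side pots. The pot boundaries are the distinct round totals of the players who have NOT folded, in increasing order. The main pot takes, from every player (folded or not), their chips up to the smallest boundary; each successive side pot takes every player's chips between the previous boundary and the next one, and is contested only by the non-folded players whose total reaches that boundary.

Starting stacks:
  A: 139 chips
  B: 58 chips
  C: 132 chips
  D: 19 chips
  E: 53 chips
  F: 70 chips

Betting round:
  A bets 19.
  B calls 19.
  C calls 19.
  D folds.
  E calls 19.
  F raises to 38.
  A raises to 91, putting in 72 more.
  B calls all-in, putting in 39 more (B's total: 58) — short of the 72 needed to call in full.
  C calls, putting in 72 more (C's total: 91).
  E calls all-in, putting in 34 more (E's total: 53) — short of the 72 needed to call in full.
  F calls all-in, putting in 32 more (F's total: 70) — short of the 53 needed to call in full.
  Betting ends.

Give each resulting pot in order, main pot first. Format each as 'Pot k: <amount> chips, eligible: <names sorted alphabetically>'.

Contributions: A=91, B=58, C=91, E=53, F=70
Folded: D
Pot levels (distinct totals of non-folded players): 53, 58, 70, 91
Layer 1-53: 53 each from A, B, C, E, F = 53*5 = 265 chips; eligible A, B, C, E, F
Layer 54-58: 5 each from A, B, C, F = 5*4 = 20 chips; eligible A, B, C, F
Layer 59-70: 12 each from A, C, F = 12*3 = 36 chips; eligible A, C, F
Layer 71-91: 21 each from A, C = 21*2 = 42 chips; eligible A, C

Pot 1: 265 chips, eligible: A, B, C, E, F
Pot 2: 20 chips, eligible: A, B, C, F
Pot 3: 36 chips, eligible: A, C, F
Pot 4: 42 chips, eligible: A, C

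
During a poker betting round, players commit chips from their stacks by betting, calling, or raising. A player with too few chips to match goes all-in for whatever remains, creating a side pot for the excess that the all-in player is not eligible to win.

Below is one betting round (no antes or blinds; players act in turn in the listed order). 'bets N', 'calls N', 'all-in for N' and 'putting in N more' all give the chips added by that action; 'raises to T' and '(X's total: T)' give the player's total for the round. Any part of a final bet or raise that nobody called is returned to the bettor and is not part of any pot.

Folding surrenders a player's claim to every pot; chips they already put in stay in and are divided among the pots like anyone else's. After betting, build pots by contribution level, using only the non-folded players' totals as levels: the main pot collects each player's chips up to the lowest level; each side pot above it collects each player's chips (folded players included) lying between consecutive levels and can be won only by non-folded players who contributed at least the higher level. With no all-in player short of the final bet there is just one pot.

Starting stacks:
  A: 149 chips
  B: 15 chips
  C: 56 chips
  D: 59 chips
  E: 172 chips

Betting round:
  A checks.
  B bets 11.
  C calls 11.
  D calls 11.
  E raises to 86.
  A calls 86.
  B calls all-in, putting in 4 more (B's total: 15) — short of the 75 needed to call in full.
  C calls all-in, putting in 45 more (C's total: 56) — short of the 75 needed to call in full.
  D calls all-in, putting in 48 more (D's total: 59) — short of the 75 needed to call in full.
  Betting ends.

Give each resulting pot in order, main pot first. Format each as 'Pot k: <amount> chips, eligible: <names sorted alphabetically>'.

Contributions: A=86, B=15, C=56, D=59, E=86
Pot levels (distinct totals of non-folded players): 15, 56, 59, 86
Layer 1-15: 15 each from A, B, C, D, E = 15*5 = 75 chips; eligible A, B, C, D, E
Layer 16-56: 41 each from A, C, D, E = 41*4 = 164 chips; eligible A, C, D, E
Layer 57-59: 3 each from A, D, E = 3*3 = 9 chips; eligible A, D, E
Layer 60-86: 27 each from A, E = 27*2 = 54 chips; eligible A, E

Pot 1: 75 chips, eligible: A, B, C, D, E
Pot 2: 164 chips, eligible: A, C, D, E
Pot 3: 9 chips, eligible: A, D, E
Pot 4: 54 chips, eligible: A, E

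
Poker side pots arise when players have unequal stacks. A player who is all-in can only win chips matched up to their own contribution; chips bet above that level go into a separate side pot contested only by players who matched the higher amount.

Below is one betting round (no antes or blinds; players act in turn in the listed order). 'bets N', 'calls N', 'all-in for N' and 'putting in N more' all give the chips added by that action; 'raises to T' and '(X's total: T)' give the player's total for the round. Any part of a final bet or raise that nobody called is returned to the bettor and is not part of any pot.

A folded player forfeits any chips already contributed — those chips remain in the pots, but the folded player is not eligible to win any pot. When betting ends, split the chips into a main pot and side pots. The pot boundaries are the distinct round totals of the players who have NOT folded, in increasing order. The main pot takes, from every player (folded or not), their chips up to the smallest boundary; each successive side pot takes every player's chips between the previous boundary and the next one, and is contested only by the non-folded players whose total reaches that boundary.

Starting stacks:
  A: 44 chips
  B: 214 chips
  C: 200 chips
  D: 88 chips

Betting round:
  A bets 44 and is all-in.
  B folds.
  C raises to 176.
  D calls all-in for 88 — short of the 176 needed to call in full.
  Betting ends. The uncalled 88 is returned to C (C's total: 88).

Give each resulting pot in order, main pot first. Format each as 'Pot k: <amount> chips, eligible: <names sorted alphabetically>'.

Contributions (after 88 returned to C): A=44, C=88, D=88
Folded: B
Pot levels (distinct totals of non-folded players): 44, 88
Layer 1-44: 44 each from A, C, D = 44*3 = 132 chips; eligible A, C, D
Layer 45-88: 44 each from C, D = 44*2 = 88 chips; eligible C, D

Pot 1: 132 chips, eligible: A, C, D
Pot 2: 88 chips, eligible: C, D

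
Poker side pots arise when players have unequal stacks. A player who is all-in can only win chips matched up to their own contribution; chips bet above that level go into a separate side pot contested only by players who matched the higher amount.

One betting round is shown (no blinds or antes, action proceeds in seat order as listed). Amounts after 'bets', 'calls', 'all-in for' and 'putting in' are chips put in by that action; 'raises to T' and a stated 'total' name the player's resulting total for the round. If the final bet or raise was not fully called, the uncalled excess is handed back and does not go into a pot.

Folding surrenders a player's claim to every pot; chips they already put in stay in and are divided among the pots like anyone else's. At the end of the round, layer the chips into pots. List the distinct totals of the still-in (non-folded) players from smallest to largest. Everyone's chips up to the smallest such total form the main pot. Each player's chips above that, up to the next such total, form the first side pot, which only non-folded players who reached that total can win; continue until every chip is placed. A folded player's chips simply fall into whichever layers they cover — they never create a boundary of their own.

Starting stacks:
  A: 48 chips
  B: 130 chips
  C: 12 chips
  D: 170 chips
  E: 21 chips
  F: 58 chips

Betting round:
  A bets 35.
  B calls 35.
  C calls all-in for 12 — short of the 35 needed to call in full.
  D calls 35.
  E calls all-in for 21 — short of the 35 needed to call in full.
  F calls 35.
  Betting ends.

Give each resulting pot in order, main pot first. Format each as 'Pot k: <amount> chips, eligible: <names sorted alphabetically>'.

Contributions: A=35, B=35, C=12, D=35, E=21, F=35
Pot levels (distinct totals of non-folded players): 12, 21, 35
Layer 1-12: 12 each from A, B, C, D, E, F = 12*6 = 72 chips; eligible A, B, C, D, E, F
Layer 13-21: 9 each from A, B, D, E, F = 9*5 = 45 chips; eligible A, B, D, E, F
Layer 22-35: 14 each from A, B, D, F = 14*4 = 56 chips; eligible A, B, D, F

Pot 1: 72 chips, eligible: A, B, C, D, E, F
Pot 2: 45 chips, eligible: A, B, D, E, F
Pot 3: 56 chips, eligible: A, B, D, F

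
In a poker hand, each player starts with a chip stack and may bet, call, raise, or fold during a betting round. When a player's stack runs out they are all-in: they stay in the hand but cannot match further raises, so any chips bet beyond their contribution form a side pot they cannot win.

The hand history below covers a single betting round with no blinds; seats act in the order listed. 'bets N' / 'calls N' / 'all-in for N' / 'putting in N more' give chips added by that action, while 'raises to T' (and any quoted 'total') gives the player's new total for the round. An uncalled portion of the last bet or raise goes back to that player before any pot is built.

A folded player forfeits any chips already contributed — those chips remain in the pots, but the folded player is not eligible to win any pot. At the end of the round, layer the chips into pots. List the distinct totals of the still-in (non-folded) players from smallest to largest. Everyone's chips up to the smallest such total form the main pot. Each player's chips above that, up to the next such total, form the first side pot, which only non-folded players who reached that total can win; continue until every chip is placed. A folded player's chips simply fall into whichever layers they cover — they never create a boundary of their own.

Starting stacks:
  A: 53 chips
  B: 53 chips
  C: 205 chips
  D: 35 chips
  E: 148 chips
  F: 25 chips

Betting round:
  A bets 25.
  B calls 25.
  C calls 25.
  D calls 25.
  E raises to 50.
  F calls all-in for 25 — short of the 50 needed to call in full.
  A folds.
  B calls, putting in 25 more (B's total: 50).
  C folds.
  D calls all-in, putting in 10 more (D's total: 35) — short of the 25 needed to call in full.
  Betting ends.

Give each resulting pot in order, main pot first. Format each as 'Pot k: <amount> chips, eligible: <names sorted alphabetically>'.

Pot 1: 150 chips, eligible: B, D, E, F
Pot 2: 30 chips, eligible: B, D, E
Pot 3: 30 chips, eligible: B, E

Derivation:
Contributions: A=25, B=50, C=25, D=35, E=50, F=25
Folded: A, C
Pot levels (distinct totals of non-folded players): 25, 35, 50
Layer 1-25: 25 each from A, B, C, D, E, F = 25*6 = 150 chips; eligible B, D, E, F
Layer 26-35: 10 each from B, D, E = 10*3 = 30 chips; eligible B, D, E
Layer 36-50: 15 each from B, E = 15*2 = 30 chips; eligible B, E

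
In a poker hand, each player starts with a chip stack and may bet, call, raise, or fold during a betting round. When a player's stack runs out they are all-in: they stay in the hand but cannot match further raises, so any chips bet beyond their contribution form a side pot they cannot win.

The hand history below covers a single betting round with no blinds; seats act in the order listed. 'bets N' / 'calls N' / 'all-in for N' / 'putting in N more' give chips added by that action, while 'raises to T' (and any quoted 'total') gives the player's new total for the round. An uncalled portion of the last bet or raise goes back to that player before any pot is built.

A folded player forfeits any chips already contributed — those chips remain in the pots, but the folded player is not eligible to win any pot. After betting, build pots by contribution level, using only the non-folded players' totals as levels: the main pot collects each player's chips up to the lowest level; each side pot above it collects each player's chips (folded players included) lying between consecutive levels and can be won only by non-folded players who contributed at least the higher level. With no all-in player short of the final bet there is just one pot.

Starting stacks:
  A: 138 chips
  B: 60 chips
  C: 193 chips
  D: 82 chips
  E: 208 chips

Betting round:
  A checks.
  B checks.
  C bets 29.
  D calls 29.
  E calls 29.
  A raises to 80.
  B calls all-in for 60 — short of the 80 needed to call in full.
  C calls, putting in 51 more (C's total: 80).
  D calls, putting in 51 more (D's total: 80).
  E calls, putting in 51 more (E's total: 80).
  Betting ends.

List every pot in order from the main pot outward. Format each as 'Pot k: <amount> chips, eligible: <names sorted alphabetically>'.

Contributions: A=80, B=60, C=80, D=80, E=80
Pot levels (distinct totals of non-folded players): 60, 80
Layer 1-60: 60 each from A, B, C, D, E = 60*5 = 300 chips; eligible A, B, C, D, E
Layer 61-80: 20 each from A, C, D, E = 20*4 = 80 chips; eligible A, C, D, E

Pot 1: 300 chips, eligible: A, B, C, D, E
Pot 2: 80 chips, eligible: A, C, D, E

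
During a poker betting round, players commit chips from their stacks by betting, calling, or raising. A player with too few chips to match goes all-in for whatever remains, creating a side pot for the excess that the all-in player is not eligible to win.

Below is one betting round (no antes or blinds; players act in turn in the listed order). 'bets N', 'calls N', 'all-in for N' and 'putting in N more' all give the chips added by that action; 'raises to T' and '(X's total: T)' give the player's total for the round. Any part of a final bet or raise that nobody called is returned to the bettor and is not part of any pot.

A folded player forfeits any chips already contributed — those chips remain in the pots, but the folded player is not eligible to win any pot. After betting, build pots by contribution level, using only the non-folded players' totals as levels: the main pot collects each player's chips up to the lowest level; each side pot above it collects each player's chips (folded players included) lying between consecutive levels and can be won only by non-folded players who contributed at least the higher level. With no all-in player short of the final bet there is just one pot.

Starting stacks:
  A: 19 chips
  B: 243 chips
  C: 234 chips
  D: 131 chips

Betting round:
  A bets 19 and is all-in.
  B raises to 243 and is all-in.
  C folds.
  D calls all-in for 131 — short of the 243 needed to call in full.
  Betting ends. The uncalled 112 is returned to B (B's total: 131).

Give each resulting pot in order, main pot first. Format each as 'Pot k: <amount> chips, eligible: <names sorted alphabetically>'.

Pot 1: 57 chips, eligible: A, B, D
Pot 2: 224 chips, eligible: B, D

Derivation:
Contributions (after 112 returned to B): A=19, B=131, D=131
Folded: C
Pot levels (distinct totals of non-folded players): 19, 131
Layer 1-19: 19 each from A, B, D = 19*3 = 57 chips; eligible A, B, D
Layer 20-131: 112 each from B, D = 112*2 = 224 chips; eligible B, D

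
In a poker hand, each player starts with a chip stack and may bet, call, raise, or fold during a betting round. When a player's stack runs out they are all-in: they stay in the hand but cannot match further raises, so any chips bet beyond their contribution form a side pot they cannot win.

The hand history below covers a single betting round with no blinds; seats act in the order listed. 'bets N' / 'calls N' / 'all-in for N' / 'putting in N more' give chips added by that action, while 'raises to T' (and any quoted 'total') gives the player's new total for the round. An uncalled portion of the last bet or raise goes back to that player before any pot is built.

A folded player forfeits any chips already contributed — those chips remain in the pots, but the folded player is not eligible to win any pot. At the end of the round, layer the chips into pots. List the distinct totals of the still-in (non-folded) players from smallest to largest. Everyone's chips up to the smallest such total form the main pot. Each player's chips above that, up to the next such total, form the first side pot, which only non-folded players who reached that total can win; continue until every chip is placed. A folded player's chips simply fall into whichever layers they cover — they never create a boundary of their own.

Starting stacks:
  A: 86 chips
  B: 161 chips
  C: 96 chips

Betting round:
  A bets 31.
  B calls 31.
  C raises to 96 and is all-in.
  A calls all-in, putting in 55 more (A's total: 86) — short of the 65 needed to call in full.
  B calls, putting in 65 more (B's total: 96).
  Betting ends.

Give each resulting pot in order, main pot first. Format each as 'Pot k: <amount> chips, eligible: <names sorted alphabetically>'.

Pot 1: 258 chips, eligible: A, B, C
Pot 2: 20 chips, eligible: B, C

Derivation:
Contributions: A=86, B=96, C=96
Pot levels (distinct totals of non-folded players): 86, 96
Layer 1-86: 86 each from A, B, C = 86*3 = 258 chips; eligible A, B, C
Layer 87-96: 10 each from B, C = 10*2 = 20 chips; eligible B, C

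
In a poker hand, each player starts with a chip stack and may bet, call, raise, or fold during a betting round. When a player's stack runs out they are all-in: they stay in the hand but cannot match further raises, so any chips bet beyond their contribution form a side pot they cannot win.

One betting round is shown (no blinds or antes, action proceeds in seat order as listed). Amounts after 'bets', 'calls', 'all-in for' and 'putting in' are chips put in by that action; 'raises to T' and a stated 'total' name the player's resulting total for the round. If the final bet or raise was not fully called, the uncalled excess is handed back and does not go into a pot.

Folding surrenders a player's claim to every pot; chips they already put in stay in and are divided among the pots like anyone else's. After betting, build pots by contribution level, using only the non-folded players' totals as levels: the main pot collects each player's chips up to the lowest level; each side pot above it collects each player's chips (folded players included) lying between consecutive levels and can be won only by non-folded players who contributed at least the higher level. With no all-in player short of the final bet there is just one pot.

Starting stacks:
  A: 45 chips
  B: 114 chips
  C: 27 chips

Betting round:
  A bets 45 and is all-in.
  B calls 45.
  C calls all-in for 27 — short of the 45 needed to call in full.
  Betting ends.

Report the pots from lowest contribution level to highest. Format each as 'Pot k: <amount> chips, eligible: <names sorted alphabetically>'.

Pot 1: 81 chips, eligible: A, B, C
Pot 2: 36 chips, eligible: A, B

Derivation:
Contributions: A=45, B=45, C=27
Pot levels (distinct totals of non-folded players): 27, 45
Layer 1-27: 27 each from A, B, C = 27*3 = 81 chips; eligible A, B, C
Layer 28-45: 18 each from A, B = 18*2 = 36 chips; eligible A, B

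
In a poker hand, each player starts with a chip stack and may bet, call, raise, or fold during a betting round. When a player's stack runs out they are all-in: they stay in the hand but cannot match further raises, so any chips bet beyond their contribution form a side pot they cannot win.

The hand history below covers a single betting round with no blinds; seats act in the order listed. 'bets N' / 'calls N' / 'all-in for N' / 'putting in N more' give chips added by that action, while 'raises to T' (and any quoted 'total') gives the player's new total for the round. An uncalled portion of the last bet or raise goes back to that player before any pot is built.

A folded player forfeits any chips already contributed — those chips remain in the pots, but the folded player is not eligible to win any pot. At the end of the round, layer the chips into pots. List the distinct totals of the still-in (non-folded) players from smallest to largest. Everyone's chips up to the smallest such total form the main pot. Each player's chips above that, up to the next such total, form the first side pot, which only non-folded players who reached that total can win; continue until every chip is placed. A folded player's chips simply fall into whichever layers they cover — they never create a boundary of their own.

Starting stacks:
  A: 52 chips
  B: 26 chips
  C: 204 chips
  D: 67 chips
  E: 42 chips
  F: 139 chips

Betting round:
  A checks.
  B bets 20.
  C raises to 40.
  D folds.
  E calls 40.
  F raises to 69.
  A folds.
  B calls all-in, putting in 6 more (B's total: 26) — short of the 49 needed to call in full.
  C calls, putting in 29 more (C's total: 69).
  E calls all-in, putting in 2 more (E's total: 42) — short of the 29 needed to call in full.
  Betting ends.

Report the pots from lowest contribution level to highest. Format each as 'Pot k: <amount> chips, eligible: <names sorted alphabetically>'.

Pot 1: 104 chips, eligible: B, C, E, F
Pot 2: 48 chips, eligible: C, E, F
Pot 3: 54 chips, eligible: C, F

Derivation:
Contributions: B=26, C=69, E=42, F=69
Folded: A, D
Pot levels (distinct totals of non-folded players): 26, 42, 69
Layer 1-26: 26 each from B, C, E, F = 26*4 = 104 chips; eligible B, C, E, F
Layer 27-42: 16 each from C, E, F = 16*3 = 48 chips; eligible C, E, F
Layer 43-69: 27 each from C, F = 27*2 = 54 chips; eligible C, F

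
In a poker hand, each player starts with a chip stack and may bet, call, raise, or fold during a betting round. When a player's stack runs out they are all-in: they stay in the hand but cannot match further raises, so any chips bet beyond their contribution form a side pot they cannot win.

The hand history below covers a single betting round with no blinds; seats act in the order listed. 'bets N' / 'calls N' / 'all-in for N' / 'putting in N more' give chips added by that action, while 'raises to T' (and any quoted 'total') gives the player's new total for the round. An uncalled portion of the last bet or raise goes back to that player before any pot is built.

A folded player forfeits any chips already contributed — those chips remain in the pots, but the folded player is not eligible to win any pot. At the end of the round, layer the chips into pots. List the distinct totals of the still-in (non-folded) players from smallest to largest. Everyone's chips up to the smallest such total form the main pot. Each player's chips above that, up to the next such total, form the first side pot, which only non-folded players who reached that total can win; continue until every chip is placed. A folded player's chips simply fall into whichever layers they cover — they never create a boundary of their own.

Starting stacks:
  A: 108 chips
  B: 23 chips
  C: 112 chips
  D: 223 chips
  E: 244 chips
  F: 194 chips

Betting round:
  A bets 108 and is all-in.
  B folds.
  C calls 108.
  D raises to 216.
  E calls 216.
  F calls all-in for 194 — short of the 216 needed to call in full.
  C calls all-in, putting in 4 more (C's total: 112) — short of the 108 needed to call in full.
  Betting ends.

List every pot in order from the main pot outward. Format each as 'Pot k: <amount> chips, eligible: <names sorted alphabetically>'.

Pot 1: 540 chips, eligible: A, C, D, E, F
Pot 2: 16 chips, eligible: C, D, E, F
Pot 3: 246 chips, eligible: D, E, F
Pot 4: 44 chips, eligible: D, E

Derivation:
Contributions: A=108, C=112, D=216, E=216, F=194
Folded: B
Pot levels (distinct totals of non-folded players): 108, 112, 194, 216
Layer 1-108: 108 each from A, C, D, E, F = 108*5 = 540 chips; eligible A, C, D, E, F
Layer 109-112: 4 each from C, D, E, F = 4*4 = 16 chips; eligible C, D, E, F
Layer 113-194: 82 each from D, E, F = 82*3 = 246 chips; eligible D, E, F
Layer 195-216: 22 each from D, E = 22*2 = 44 chips; eligible D, E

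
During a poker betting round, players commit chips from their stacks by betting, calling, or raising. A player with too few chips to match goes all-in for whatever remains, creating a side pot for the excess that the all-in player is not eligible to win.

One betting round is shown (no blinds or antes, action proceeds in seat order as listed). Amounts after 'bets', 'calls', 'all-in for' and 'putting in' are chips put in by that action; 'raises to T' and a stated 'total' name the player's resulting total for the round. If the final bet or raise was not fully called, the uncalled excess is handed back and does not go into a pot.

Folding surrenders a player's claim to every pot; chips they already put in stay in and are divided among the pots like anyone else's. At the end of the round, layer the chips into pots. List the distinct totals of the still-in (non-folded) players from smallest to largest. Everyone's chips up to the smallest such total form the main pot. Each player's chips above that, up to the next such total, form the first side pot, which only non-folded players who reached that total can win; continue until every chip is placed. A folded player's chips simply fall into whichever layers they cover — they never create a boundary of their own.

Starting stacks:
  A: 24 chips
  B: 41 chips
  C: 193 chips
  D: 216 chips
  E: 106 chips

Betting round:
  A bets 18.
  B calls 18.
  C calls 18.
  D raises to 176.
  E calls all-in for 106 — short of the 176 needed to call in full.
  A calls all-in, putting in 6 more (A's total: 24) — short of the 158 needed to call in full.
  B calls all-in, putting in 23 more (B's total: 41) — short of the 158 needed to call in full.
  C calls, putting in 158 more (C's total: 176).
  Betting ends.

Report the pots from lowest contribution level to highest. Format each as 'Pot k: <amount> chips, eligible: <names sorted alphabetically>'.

Contributions: A=24, B=41, C=176, D=176, E=106
Pot levels (distinct totals of non-folded players): 24, 41, 106, 176
Layer 1-24: 24 each from A, B, C, D, E = 24*5 = 120 chips; eligible A, B, C, D, E
Layer 25-41: 17 each from B, C, D, E = 17*4 = 68 chips; eligible B, C, D, E
Layer 42-106: 65 each from C, D, E = 65*3 = 195 chips; eligible C, D, E
Layer 107-176: 70 each from C, D = 70*2 = 140 chips; eligible C, D

Pot 1: 120 chips, eligible: A, B, C, D, E
Pot 2: 68 chips, eligible: B, C, D, E
Pot 3: 195 chips, eligible: C, D, E
Pot 4: 140 chips, eligible: C, D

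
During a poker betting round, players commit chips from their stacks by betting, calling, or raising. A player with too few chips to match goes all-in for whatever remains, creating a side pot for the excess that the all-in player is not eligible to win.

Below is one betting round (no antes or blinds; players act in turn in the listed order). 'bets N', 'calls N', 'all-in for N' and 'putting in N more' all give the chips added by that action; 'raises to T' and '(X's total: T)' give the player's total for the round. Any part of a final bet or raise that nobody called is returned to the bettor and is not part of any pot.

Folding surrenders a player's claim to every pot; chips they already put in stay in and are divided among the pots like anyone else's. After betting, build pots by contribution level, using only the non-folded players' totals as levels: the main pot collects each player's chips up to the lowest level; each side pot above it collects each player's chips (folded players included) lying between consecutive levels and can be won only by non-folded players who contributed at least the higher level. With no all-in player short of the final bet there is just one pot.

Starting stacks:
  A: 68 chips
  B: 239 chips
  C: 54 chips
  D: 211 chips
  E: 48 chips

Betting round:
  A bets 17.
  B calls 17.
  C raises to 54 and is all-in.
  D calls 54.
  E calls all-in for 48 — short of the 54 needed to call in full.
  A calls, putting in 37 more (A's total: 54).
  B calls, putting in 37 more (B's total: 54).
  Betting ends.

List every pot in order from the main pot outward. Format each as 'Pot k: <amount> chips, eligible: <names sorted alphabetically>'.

Contributions: A=54, B=54, C=54, D=54, E=48
Pot levels (distinct totals of non-folded players): 48, 54
Layer 1-48: 48 each from A, B, C, D, E = 48*5 = 240 chips; eligible A, B, C, D, E
Layer 49-54: 6 each from A, B, C, D = 6*4 = 24 chips; eligible A, B, C, D

Pot 1: 240 chips, eligible: A, B, C, D, E
Pot 2: 24 chips, eligible: A, B, C, D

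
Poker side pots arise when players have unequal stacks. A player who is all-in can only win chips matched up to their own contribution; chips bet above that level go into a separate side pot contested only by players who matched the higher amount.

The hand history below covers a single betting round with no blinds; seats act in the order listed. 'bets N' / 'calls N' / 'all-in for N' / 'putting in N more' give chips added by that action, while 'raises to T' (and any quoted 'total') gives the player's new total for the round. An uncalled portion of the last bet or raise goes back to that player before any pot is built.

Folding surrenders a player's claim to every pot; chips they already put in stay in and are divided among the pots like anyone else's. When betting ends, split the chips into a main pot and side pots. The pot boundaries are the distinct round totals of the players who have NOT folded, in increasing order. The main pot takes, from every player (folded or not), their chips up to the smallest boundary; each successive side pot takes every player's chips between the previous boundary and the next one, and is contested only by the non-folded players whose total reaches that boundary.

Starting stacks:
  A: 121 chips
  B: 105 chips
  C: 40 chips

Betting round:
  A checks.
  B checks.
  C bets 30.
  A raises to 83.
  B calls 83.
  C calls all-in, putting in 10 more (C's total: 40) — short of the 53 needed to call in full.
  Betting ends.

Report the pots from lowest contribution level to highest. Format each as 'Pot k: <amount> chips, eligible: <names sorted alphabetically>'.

Pot 1: 120 chips, eligible: A, B, C
Pot 2: 86 chips, eligible: A, B

Derivation:
Contributions: A=83, B=83, C=40
Pot levels (distinct totals of non-folded players): 40, 83
Layer 1-40: 40 each from A, B, C = 40*3 = 120 chips; eligible A, B, C
Layer 41-83: 43 each from A, B = 43*2 = 86 chips; eligible A, B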